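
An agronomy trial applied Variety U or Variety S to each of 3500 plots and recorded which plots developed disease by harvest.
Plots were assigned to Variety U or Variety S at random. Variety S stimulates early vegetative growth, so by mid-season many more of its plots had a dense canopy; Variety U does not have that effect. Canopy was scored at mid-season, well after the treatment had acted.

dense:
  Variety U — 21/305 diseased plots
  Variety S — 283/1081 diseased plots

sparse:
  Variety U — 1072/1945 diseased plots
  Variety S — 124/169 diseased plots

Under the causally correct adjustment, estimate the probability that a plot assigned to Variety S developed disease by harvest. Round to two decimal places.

Mid-season canopy here is a post-treatment variable shaped by the variety; conditioning on it would introduce bias rather than remove it. The overall comparison is the causal one.
So P(outcome | do(Variety S)) is just the pooled rate for Variety S: 407/1250 = 0.326.

0.33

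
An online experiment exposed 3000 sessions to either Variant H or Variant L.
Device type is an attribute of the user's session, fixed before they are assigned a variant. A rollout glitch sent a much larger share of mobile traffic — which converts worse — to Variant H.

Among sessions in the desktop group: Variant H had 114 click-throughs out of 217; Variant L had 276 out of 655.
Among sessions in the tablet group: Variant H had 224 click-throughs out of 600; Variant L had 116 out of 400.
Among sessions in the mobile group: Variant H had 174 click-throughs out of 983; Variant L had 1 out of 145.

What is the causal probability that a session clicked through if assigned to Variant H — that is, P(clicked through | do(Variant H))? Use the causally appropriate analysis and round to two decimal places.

Since device type is a pre-existing factor (not a product of the variant) and it affects the outcome on its own, it is a confounder. The stratified rates, not the pooled rate, identify the causal effect.
Standardising Variant H to the population device type mix: 0.291·114/217 + 0.333·224/600 + 0.376·174/983 = 0.344.

0.34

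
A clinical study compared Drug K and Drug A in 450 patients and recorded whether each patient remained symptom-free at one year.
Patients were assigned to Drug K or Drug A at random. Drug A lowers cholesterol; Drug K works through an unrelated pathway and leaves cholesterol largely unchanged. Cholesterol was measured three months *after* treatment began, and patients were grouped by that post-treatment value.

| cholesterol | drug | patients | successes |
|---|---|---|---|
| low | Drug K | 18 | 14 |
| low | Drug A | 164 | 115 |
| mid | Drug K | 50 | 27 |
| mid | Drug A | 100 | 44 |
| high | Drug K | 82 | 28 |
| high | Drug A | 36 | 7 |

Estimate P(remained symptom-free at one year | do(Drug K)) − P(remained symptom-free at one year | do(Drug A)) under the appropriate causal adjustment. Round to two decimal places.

-0.09

Because the drug influences cholesterol, cholesterol is a post-treatment mediator, not a confounder. Stratifying on it would bias the estimate; the causal effect is the crude pooled difference.
The causal difference is the pooled difference: 0.460 − 0.553 = -0.093.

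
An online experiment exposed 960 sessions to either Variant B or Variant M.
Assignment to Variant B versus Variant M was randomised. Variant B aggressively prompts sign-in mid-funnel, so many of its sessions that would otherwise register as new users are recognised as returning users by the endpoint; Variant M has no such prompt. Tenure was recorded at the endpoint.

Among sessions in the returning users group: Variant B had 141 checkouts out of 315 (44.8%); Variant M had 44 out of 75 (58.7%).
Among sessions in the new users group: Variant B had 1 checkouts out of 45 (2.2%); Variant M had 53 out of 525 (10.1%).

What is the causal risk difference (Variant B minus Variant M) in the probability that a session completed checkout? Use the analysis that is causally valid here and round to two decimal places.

Because the variant influences user tenure, user tenure is a post-treatment mediator, not a confounder. Stratifying on it would bias the estimate; the causal effect is the crude pooled difference.
The causal difference is the pooled difference: 0.394 − 0.162 = +0.233.

+0.23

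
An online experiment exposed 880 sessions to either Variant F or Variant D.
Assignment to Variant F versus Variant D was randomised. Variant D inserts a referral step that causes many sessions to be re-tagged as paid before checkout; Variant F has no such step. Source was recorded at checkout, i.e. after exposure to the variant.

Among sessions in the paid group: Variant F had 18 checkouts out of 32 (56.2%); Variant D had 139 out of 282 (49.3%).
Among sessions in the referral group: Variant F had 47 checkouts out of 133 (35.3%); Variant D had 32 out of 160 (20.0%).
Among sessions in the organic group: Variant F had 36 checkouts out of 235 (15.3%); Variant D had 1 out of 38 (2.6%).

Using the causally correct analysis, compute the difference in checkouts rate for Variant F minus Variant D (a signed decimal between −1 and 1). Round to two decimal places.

-0.11

Because the variant influences traffic source, traffic source is a post-treatment mediator, not a confounder. Stratifying on it would bias the estimate; the causal effect is the crude pooled difference.
The causal difference is the pooled difference: 0.253 − 0.358 = -0.106.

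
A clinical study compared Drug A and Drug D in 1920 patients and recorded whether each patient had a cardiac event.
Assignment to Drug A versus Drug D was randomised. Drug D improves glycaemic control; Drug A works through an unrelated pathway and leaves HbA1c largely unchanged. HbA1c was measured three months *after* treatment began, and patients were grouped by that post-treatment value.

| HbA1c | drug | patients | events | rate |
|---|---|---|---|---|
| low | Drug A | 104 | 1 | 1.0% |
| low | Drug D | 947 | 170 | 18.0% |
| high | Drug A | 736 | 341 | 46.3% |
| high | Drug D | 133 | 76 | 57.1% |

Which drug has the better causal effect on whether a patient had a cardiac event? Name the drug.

The HbA1c-specific comparison favours Drug A throughout, but the pooled figures favour Drug D. The question is whether to condition on HbA1c.
Because the drug influences HbA1c, HbA1c is a post-treatment mediator, not a confounder. Stratifying on it would bias the estimate; the causal effect is the crude pooled difference.
Pooled: Drug A 40.7% vs Drug D 22.8%; Drug D is lower overall.

Drug D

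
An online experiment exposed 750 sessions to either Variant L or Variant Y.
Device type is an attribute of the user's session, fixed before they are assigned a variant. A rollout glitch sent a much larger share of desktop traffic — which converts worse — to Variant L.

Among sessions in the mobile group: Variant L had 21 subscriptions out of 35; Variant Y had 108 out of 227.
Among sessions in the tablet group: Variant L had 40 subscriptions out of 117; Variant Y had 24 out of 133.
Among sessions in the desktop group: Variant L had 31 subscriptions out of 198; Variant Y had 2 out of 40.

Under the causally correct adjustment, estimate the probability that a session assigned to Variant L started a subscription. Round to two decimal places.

0.37

Since device type is a pre-existing factor (not a product of the variant) and it affects the outcome on its own, it is a confounder. The stratified rates, not the pooled rate, identify the causal effect.
Standardising Variant L to the population device type mix: 0.349·21/35 + 0.333·40/117 + 0.317·31/198 = 0.373.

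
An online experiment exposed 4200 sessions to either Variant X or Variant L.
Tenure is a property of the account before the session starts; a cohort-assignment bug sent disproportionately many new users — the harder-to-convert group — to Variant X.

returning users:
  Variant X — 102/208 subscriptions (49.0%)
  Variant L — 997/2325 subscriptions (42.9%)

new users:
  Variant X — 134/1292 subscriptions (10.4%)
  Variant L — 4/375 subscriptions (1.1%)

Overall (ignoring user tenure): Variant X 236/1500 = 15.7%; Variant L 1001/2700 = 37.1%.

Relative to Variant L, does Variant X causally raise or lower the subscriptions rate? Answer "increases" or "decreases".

The stratified and pooled comparisons disagree (Variant X wins within each user tenure; Variant L wins overall), so the answer turns on the causal role of user tenure.
Here user tenure is a common cause — it drives both which variant a case falls under and the outcome. The crude comparison mixes populations; the stratum-specific rates are the causally relevant ones.
Within each level — returning users: 49.0% vs 42.9%; new users: 10.4% vs 1.1% — Variant X is higher every time.

increases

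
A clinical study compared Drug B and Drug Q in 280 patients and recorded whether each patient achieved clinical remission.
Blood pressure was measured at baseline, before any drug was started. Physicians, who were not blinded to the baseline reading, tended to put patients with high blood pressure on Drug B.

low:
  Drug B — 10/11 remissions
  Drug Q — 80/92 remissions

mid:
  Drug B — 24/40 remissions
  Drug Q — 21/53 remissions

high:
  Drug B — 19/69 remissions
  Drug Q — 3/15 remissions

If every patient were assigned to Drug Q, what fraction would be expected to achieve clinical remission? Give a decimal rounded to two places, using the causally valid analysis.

0.51

Blood pressure satisfies the back-door criterion: it is not a descendant of the drug, and it blocks the spurious path from drug to outcome. Adjusting for it (i.e., using the within-blood pressure rates) gives the causal effect.
Standardising Drug Q to the population blood pressure mix: 0.368·80/92 + 0.332·21/53 + 0.300·3/15 = 0.511.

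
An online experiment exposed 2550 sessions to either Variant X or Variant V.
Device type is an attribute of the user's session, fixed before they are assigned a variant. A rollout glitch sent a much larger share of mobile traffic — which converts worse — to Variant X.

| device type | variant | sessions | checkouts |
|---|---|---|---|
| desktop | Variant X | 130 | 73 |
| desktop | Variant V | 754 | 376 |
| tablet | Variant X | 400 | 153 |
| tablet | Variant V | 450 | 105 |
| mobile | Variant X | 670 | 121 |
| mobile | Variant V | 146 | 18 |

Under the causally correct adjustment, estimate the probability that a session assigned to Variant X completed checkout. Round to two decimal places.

0.38

The stratified and pooled comparisons disagree (Variant X wins within each device type; Variant V wins overall), so the answer turns on the causal role of device type.
The imbalance in device type arose from how sessions were allocated, not from anything the variant did; and device type independently affects the outcome. The pooled gap is confounded — condition on device type.
Standardising Variant X to the population device type mix: 0.347·73/130 + 0.333·153/400 + 0.320·121/670 = 0.380.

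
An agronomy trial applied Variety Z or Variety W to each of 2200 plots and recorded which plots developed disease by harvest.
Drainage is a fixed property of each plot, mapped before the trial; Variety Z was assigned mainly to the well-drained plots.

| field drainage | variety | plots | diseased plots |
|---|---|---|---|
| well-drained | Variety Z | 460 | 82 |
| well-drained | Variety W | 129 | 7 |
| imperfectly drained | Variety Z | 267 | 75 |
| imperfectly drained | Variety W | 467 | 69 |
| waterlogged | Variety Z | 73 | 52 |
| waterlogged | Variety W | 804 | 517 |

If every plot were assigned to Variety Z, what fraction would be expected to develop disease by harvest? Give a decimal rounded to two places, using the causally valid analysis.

The imbalance in field drainage arose from how plots were allocated, not from anything the variety did; and field drainage independently affects the outcome. The pooled gap is confounded — condition on field drainage.
Standardising Variety Z to the population field drainage mix: 0.268·82/460 + 0.334·75/267 + 0.399·52/73 = 0.425.

0.43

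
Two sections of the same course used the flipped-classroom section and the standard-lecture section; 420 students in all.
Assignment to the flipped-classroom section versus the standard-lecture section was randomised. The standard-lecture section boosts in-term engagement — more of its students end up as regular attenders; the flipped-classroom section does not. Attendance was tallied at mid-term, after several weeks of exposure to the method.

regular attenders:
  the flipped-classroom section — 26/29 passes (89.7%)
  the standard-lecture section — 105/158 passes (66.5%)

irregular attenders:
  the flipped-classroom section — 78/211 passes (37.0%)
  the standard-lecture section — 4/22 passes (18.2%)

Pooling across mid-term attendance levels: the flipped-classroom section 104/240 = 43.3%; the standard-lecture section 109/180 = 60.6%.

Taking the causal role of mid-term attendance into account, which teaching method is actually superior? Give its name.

the standard-lecture section

Within every mid-term attendance level the flipped-classroom section has the higher rate, yet pooled the standard-lecture section does — Simpson's reversal.
Mid-term attendance is recorded after the teaching method and is itself shifted by it — it sits on the causal path from teaching method to outcome. Conditioning on a mediator would strip out part of the effect we want; the pooled comparison gives the total causal effect.
Pooled: the flipped-classroom section 43.3% vs the standard-lecture section 60.6%; the standard-lecture section is higher overall.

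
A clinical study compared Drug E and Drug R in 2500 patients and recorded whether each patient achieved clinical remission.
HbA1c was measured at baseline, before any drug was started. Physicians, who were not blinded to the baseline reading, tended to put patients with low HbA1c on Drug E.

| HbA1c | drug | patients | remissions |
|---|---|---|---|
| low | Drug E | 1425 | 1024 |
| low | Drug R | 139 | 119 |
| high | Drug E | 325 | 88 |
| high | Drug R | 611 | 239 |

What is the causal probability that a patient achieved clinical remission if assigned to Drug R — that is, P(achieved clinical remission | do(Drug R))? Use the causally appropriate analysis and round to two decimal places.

Drug R is higher inside every HbA1c stratum but Drug E is higher in aggregate. Whether to stratify depends on how HbA1c relates to the drug.
HbA1c satisfies the back-door criterion: it is not a descendant of the drug, and it blocks the spurious path from drug to outcome. Adjusting for it (i.e., using the within-HbA1c rates) gives the causal effect.
Standardising Drug R to the population HbA1c mix: 0.626·119/139 + 0.374·239/611 = 0.682.

0.68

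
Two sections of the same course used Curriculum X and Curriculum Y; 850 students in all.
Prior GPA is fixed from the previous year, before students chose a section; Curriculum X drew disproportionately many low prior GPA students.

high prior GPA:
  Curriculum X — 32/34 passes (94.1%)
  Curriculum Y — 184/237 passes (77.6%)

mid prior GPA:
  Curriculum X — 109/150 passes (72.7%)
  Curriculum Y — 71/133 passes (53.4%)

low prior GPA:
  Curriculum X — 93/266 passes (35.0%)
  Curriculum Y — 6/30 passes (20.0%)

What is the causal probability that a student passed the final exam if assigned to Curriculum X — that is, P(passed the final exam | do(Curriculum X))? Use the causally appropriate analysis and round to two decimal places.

Within every prior GPA band level Curriculum X has the higher rate, yet pooled Curriculum Y does — Simpson's reversal.
Prior GPA band satisfies the back-door criterion: it is not a descendant of the teaching method, and it blocks the spurious path from teaching method to outcome. Adjusting for it (i.e., using the within-prior GPA band rates) gives the causal effect.
Standardising Curriculum X to the population prior GPA band mix: 0.319·32/34 + 0.333·109/150 + 0.348·93/266 = 0.664.

0.66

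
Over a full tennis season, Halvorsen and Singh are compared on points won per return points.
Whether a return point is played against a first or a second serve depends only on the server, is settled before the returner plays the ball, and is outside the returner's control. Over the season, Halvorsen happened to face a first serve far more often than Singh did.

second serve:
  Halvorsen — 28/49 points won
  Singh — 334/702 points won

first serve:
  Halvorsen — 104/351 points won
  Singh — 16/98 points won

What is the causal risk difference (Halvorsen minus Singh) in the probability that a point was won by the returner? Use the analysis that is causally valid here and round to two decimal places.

+0.11

The stratified and pooled comparisons disagree (Halvorsen wins within each serve type; Singh wins overall), so the answer turns on the causal role of serve type.
Serve type satisfies the back-door criterion: it is not a descendant of the player, and it blocks the spurious path from player to outcome. Adjusting for it (i.e., using the within-serve type rates) gives the causal effect.
Adjusting over the population distribution of serve type: 0.626·(0.571−0.476) + 0.374·(0.296−0.163) = +0.110.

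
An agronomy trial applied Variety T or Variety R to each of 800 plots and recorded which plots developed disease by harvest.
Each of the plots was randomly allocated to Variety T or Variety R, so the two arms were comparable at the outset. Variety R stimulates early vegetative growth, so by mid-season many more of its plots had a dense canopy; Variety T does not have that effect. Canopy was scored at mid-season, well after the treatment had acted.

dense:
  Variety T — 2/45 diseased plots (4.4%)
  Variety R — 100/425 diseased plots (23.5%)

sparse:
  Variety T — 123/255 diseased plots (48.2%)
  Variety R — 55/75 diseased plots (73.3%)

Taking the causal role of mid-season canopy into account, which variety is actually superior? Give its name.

Variety R

Because the variety influences mid-season canopy, mid-season canopy is a post-treatment mediator, not a confounder. Stratifying on it would bias the estimate; the causal effect is the crude pooled difference.
Pooled: Variety T 41.7% vs Variety R 31.0%; Variety R is lower overall.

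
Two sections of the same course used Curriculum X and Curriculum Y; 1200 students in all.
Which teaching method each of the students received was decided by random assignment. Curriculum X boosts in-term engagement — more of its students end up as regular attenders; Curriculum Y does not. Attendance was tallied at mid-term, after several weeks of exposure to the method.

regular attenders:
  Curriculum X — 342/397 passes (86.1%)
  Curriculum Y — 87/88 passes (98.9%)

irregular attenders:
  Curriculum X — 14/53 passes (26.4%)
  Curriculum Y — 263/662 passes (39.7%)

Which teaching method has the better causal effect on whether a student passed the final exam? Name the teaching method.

The stratified and pooled comparisons disagree (Curriculum Y wins within each mid-term attendance; Curriculum X wins overall), so the answer turns on the causal role of mid-term attendance.
Mid-term attendance here is a post-treatment variable shaped by the teaching method; conditioning on it would introduce bias rather than remove it. The overall comparison is the causal one.
Pooled: Curriculum X 79.1% vs Curriculum Y 46.7%; Curriculum X is higher overall.

Curriculum X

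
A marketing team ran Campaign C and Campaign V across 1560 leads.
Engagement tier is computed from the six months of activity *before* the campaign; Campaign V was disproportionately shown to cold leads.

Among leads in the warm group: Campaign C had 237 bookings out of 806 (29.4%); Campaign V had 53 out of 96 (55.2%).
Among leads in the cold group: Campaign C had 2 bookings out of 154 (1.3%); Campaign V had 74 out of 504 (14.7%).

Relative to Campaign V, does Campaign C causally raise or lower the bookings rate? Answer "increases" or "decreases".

The engagement tier-specific comparison favours Campaign V throughout, but the pooled figures favour Campaign C. The question is whether to condition on engagement tier.
Engagement tier differs across campaigns for reasons unrelated to any effect of the campaign itself, and it separately predicts the outcome — a classic confounder. We must compare within engagement tier levels.
Within each level — warm: 29.4% vs 55.2%; cold: 1.3% vs 14.7% — Campaign V is higher every time.

decreases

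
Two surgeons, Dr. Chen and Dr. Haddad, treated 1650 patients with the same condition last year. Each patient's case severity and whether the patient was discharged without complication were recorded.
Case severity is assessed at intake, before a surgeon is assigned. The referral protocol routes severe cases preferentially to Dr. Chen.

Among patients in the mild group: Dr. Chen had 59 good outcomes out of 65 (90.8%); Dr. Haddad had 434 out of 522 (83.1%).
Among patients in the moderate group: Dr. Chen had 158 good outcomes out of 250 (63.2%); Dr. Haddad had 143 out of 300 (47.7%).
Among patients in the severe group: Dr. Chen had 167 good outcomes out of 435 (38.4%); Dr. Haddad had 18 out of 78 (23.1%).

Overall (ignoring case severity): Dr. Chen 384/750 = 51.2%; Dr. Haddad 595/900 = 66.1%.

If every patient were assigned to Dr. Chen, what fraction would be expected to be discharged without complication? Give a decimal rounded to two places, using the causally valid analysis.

0.65

The stratified and pooled comparisons disagree (Dr. Chen wins within each case severity; Dr. Haddad wins overall), so the answer turns on the causal role of case severity.
Here case severity is a common cause — it drives both which surgeon a case falls under and the outcome. The crude comparison mixes populations; the stratum-specific rates are the causally relevant ones.
Standardising Dr. Chen to the population case severity mix: 0.356·59/65 + 0.333·158/250 + 0.311·167/435 = 0.653.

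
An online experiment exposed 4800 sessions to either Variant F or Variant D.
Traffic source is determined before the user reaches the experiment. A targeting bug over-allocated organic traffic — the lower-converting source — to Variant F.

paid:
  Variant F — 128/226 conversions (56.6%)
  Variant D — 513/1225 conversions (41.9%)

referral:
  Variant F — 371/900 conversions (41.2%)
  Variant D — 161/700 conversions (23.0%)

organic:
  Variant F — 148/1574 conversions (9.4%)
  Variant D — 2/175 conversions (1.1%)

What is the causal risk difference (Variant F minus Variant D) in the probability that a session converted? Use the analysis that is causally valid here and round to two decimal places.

Here traffic source is a common cause — it drives both which variant a case falls under and the outcome. The crude comparison mixes populations; the stratum-specific rates are the causally relevant ones.
Adjusting over the population distribution of traffic source: 0.302·(0.566−0.419) + 0.333·(0.412−0.230) + 0.364·(0.094−0.011) = +0.135.

+0.14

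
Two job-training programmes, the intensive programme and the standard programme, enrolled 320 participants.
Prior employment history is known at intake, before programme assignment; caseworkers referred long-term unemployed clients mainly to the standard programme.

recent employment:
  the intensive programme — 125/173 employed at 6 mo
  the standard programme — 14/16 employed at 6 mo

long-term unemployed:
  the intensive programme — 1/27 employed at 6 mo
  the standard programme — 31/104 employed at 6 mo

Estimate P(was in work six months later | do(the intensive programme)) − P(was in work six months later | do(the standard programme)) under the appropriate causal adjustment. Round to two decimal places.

-0.20

Here prior employment history is a common cause — it drives both which programme a case falls under and the outcome. The crude comparison mixes populations; the stratum-specific rates are the causally relevant ones.
Adjusting over the population distribution of prior employment history: 0.591·(0.723−0.875) + 0.409·(0.037−0.298) = -0.197.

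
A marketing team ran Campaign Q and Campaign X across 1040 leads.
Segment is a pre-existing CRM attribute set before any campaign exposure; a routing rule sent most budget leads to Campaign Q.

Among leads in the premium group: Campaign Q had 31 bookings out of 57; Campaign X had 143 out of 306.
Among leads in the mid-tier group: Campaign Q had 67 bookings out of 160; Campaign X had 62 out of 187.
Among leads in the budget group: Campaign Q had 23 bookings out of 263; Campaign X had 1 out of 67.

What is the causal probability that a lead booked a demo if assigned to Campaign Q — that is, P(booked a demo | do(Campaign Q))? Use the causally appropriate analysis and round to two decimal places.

The imbalance in customer segment arose from how leads were allocated, not from anything the campaign did; and customer segment independently affects the outcome. The pooled gap is confounded — condition on customer segment.
Standardising Campaign Q to the population customer segment mix: 0.349·31/57 + 0.334·67/160 + 0.317·23/263 = 0.357.

0.36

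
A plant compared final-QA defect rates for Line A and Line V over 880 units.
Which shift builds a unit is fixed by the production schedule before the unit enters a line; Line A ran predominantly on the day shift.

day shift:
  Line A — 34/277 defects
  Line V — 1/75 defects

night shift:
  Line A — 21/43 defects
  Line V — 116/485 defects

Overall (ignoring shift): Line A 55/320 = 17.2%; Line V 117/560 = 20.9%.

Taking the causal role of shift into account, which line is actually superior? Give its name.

Line V

Nothing the line does changes shift; the imbalance is an allocation artefact. With shift also predicting the outcome, the pooled figure is confounded, and the within-stratum comparison is the causal one.
Within each level — day shift: 12.3% vs 1.3%; night shift: 48.8% vs 23.9% — Line V is lower every time.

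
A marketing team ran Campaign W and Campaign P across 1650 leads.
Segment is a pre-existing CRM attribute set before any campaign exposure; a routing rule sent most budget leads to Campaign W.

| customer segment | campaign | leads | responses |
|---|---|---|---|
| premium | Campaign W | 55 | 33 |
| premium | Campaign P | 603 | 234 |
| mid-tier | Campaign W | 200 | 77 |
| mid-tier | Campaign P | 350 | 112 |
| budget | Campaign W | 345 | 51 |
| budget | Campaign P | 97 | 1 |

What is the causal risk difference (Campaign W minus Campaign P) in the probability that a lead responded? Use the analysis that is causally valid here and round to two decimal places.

Since customer segment is a pre-existing factor (not a product of the campaign) and it affects the outcome on its own, it is a confounder. The stratified rates, not the pooled rate, identify the causal effect.
Adjusting over the population distribution of customer segment: 0.399·(0.600−0.388) + 0.333·(0.385−0.320) + 0.268·(0.148−0.010) = +0.143.

+0.14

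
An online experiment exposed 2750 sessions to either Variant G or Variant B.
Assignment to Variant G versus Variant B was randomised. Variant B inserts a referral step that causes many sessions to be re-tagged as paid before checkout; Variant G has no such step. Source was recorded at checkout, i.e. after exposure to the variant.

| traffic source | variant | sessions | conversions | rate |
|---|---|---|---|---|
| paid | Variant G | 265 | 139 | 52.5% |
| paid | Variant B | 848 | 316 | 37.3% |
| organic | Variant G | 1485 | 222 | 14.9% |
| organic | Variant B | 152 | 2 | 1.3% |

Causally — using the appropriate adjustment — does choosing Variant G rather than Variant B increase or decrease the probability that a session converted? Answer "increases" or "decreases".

decreases

Stratifying would compare variants among sessions the variants themselves sorted into traffic source groups — a form of selection on an intermediate. The unconditioned pooled rates give the total causal effect.
Pooled: Variant G 20.6% vs Variant B 31.8%; Variant B is higher overall.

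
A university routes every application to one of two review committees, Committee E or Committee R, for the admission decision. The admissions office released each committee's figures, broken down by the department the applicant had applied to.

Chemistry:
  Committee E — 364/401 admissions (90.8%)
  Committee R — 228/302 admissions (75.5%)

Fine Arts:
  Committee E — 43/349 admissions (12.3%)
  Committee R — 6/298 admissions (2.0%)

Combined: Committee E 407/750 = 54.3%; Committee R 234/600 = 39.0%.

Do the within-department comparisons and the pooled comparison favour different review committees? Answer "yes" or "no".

no

Within each department level (Chemistry 90.8% vs 75.5%; Fine Arts 12.3% vs 2.0%), Committee E has the higher rate every time. Pooled: 54.3% vs 39.0% — Committee E has the higher rate overall. They agree.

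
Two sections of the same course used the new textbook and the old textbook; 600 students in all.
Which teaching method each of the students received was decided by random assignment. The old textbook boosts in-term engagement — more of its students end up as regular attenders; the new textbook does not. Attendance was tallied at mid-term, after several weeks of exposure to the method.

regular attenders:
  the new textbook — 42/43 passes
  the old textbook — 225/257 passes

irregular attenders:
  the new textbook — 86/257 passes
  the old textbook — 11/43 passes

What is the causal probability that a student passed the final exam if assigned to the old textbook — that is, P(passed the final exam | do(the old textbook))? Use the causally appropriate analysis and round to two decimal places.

Stratifying would compare teaching methods among students the teaching methods themselves sorted into mid-term attendance groups — a form of selection on an intermediate. The unconditioned pooled rates give the total causal effect.
So P(outcome | do(the old textbook)) is just the pooled rate for the old textbook: 236/300 = 0.787.

0.79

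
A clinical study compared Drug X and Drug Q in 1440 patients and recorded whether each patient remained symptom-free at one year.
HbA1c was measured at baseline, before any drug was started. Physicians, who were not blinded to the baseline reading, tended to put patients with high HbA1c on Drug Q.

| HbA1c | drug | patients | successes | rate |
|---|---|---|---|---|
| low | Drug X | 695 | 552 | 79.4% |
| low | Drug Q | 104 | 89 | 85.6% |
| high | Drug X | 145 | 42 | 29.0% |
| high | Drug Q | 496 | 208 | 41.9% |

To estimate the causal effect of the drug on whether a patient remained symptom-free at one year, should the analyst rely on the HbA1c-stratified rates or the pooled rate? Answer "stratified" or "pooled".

stratified

Drug Q is higher inside every HbA1c stratum but Drug X is higher in aggregate. Whether to stratify depends on how HbA1c relates to the drug.
The imbalance in HbA1c arose from how patients were allocated, not from anything the drug did; and HbA1c independently affects the outcome. The pooled gap is confounded — condition on HbA1c.
Within each level — low: 79.4% vs 85.6%; high: 29.0% vs 41.9% — Drug Q is higher every time.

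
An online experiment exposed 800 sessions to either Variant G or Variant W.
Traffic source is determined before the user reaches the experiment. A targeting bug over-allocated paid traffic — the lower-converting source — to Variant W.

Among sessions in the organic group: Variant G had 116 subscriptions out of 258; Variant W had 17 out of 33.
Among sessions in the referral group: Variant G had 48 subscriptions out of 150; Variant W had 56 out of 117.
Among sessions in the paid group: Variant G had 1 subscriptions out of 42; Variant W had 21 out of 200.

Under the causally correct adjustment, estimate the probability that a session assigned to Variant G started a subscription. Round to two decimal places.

0.28

Nothing the variant does changes traffic source; the imbalance is an allocation artefact. With traffic source also predicting the outcome, the pooled figure is confounded, and the within-stratum comparison is the causal one.
Standardising Variant G to the population traffic source mix: 0.364·116/258 + 0.334·48/150 + 0.302·1/42 = 0.278.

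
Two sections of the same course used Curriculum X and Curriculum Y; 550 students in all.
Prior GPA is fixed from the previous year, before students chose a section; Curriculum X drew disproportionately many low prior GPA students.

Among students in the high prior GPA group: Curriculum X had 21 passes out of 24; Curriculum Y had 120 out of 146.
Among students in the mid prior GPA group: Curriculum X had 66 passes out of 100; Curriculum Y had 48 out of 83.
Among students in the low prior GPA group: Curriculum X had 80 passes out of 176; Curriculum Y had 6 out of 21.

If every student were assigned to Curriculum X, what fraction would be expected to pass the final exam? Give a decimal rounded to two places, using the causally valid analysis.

Curriculum X is higher inside every prior GPA band stratum but Curriculum Y is higher in aggregate. Whether to stratify depends on how prior GPA band relates to the teaching method.
Here prior GPA band is a common cause — it drives both which teaching method a case falls under and the outcome. The crude comparison mixes populations; the stratum-specific rates are the causally relevant ones.
Standardising Curriculum X to the population prior GPA band mix: 0.309·21/24 + 0.333·66/100 + 0.358·80/176 = 0.653.

0.65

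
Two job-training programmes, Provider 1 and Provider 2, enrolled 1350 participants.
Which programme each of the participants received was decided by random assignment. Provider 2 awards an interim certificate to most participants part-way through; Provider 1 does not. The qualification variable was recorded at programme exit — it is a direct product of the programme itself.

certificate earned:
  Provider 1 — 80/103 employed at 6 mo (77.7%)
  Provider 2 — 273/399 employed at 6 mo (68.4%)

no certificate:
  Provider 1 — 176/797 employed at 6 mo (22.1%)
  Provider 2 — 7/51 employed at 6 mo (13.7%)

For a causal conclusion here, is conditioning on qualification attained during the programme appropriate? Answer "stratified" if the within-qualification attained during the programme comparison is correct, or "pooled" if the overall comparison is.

pooled

Qualification attained during the programme is recorded after the programme and is itself shifted by it — it sits on the causal path from programme to outcome. Conditioning on a mediator would strip out part of the effect we want; the pooled comparison gives the total causal effect.
Pooled: Provider 1 28.4% vs Provider 2 62.2%; Provider 2 is higher overall.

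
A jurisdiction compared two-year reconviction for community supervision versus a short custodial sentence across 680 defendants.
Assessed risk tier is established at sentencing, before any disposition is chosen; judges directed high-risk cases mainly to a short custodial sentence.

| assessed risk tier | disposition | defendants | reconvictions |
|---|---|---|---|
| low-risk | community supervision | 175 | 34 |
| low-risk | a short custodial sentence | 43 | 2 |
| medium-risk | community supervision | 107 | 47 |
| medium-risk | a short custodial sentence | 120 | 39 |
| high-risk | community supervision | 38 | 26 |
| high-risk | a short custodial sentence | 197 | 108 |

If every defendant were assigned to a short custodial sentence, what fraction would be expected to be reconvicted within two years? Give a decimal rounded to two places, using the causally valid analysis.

0.31

Assessed risk tier differs across dispositions for reasons unrelated to any effect of the disposition itself, and it separately predicts the outcome — a classic confounder. We must compare within assessed risk tier levels.
Standardising a short custodial sentence to the population assessed risk tier mix: 0.321·2/43 + 0.334·39/120 + 0.346·108/197 = 0.313.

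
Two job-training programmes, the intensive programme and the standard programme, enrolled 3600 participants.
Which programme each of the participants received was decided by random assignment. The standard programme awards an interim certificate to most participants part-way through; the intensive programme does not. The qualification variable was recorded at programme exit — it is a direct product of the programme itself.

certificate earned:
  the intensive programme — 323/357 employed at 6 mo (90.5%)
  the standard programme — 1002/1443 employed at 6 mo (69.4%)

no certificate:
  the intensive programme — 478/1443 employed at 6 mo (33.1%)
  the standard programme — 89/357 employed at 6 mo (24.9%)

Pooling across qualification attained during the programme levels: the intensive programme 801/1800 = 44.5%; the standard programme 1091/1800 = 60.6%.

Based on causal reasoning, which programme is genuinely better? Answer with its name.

the standard programme

The stratified and pooled comparisons disagree (the intensive programme wins within each qualification attained during the programme; the standard programme wins overall), so the answer turns on the causal role of qualification attained during the programme.
Because the programme influences qualification attained during the programme, qualification attained during the programme is a post-treatment mediator, not a confounder. Stratifying on it would bias the estimate; the causal effect is the crude pooled difference.
Pooled: the intensive programme 44.5% vs the standard programme 60.6%; the standard programme is higher overall.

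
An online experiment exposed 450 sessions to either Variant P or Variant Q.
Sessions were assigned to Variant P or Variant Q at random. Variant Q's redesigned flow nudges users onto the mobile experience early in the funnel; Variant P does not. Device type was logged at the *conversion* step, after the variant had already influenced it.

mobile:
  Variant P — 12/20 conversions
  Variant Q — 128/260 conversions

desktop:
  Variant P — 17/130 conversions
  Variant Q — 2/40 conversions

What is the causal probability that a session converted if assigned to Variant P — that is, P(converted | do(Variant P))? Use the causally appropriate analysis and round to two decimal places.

0.19

Variant P is higher inside every device type stratum but Variant Q is higher in aggregate. Whether to stratify depends on how device type relates to the variant.
Stratifying would compare variants among sessions the variants themselves sorted into device type groups — a form of selection on an intermediate. The unconditioned pooled rates give the total causal effect.
So P(outcome | do(Variant P)) is just the pooled rate for Variant P: 29/150 = 0.193.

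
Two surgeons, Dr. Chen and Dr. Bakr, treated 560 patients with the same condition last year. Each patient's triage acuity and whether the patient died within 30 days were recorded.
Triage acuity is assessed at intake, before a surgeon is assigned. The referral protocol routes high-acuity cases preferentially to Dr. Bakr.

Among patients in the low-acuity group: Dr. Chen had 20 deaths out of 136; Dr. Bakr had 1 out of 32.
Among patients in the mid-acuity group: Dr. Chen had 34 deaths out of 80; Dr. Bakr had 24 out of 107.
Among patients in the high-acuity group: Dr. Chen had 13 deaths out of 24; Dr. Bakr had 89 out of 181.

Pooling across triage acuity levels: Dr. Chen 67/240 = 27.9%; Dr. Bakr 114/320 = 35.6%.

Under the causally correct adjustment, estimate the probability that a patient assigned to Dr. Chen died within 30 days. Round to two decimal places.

0.38

Within every triage acuity level Dr. Bakr has the lower rate, yet pooled Dr. Chen does — Simpson's reversal.
Triage acuity is set before the surgeon has any effect — it is not caused by the surgeon — and it independently drives the outcome. That makes it a confounder, so the causal comparison is within triage acuity levels.
Standardising Dr. Chen to the population triage acuity mix: 0.300·20/136 + 0.334·34/80 + 0.366·13/24 = 0.384.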